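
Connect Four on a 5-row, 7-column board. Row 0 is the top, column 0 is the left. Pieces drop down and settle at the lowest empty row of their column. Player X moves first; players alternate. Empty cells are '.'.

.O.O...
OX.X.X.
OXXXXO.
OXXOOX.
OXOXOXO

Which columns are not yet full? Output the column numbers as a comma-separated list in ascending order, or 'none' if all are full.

col 0: top cell = '.' → open
col 1: top cell = 'O' → FULL
col 2: top cell = '.' → open
col 3: top cell = 'O' → FULL
col 4: top cell = '.' → open
col 5: top cell = '.' → open
col 6: top cell = '.' → open

Answer: 0,2,4,5,6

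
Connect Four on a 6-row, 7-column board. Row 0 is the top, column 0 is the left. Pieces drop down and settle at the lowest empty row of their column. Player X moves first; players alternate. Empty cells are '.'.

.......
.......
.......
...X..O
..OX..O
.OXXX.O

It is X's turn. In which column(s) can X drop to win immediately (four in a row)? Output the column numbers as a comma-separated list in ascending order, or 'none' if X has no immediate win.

Answer: 3,5

Derivation:
col 0: drop X → no win
col 1: drop X → no win
col 2: drop X → no win
col 3: drop X → WIN!
col 4: drop X → no win
col 5: drop X → WIN!
col 6: drop X → no win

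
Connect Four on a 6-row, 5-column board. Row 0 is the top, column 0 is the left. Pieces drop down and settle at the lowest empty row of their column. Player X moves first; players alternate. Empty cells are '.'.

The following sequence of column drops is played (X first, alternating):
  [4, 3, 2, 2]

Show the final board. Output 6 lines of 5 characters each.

Answer: .....
.....
.....
.....
..O..
..XOX

Derivation:
Move 1: X drops in col 4, lands at row 5
Move 2: O drops in col 3, lands at row 5
Move 3: X drops in col 2, lands at row 5
Move 4: O drops in col 2, lands at row 4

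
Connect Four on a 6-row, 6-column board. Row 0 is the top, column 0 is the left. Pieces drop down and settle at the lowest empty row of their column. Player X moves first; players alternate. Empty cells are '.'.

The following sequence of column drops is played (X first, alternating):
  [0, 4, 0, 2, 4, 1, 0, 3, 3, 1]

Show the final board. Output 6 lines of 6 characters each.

Answer: ......
......
......
X.....
XO.XX.
XOOOO.

Derivation:
Move 1: X drops in col 0, lands at row 5
Move 2: O drops in col 4, lands at row 5
Move 3: X drops in col 0, lands at row 4
Move 4: O drops in col 2, lands at row 5
Move 5: X drops in col 4, lands at row 4
Move 6: O drops in col 1, lands at row 5
Move 7: X drops in col 0, lands at row 3
Move 8: O drops in col 3, lands at row 5
Move 9: X drops in col 3, lands at row 4
Move 10: O drops in col 1, lands at row 4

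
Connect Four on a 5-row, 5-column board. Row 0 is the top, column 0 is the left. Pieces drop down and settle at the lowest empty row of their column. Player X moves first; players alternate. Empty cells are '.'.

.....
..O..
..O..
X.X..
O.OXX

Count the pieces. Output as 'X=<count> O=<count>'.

X=4 O=4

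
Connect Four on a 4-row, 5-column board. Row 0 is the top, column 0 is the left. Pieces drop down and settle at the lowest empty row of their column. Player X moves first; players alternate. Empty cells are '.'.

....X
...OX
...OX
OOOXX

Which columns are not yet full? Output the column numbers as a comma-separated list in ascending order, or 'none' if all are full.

col 0: top cell = '.' → open
col 1: top cell = '.' → open
col 2: top cell = '.' → open
col 3: top cell = '.' → open
col 4: top cell = 'X' → FULL

Answer: 0,1,2,3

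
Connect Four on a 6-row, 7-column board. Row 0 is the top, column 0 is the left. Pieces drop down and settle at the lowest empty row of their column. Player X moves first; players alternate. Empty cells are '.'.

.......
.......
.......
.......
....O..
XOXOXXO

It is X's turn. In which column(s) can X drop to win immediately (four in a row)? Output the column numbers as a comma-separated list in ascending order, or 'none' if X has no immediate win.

Answer: none

Derivation:
col 0: drop X → no win
col 1: drop X → no win
col 2: drop X → no win
col 3: drop X → no win
col 4: drop X → no win
col 5: drop X → no win
col 6: drop X → no win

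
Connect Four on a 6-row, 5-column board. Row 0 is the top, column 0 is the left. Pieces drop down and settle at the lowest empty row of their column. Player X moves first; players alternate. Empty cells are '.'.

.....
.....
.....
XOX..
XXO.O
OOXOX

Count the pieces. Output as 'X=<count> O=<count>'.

X=6 O=6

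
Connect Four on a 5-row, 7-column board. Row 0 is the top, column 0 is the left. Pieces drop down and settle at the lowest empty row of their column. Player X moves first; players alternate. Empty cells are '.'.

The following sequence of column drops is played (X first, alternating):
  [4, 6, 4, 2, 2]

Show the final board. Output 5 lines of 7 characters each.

Answer: .......
.......
.......
..X.X..
..O.X.O

Derivation:
Move 1: X drops in col 4, lands at row 4
Move 2: O drops in col 6, lands at row 4
Move 3: X drops in col 4, lands at row 3
Move 4: O drops in col 2, lands at row 4
Move 5: X drops in col 2, lands at row 3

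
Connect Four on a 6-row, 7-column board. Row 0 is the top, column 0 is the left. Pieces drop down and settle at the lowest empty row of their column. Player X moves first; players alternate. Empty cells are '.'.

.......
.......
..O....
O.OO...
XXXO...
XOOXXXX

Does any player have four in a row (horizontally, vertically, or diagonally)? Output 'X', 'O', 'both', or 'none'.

X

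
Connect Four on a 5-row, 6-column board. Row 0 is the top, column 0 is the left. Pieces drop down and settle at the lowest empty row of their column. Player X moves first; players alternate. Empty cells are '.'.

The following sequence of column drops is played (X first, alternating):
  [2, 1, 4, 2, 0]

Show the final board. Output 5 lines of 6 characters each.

Move 1: X drops in col 2, lands at row 4
Move 2: O drops in col 1, lands at row 4
Move 3: X drops in col 4, lands at row 4
Move 4: O drops in col 2, lands at row 3
Move 5: X drops in col 0, lands at row 4

Answer: ......
......
......
..O...
XOX.X.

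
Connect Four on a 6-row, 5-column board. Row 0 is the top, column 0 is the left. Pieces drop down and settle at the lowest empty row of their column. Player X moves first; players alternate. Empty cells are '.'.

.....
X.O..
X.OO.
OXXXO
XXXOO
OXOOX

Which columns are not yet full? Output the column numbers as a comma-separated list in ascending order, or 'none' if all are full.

Answer: 0,1,2,3,4

Derivation:
col 0: top cell = '.' → open
col 1: top cell = '.' → open
col 2: top cell = '.' → open
col 3: top cell = '.' → open
col 4: top cell = '.' → open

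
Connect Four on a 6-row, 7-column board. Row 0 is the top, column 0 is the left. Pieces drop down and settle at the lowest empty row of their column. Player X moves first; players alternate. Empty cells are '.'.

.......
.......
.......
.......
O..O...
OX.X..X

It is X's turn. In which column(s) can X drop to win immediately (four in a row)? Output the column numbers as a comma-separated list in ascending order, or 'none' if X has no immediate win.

Answer: none

Derivation:
col 0: drop X → no win
col 1: drop X → no win
col 2: drop X → no win
col 3: drop X → no win
col 4: drop X → no win
col 5: drop X → no win
col 6: drop X → no win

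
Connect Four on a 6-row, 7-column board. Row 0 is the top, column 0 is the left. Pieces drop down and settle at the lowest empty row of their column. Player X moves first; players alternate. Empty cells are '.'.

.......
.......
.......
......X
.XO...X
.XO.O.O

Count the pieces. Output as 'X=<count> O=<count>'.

X=4 O=4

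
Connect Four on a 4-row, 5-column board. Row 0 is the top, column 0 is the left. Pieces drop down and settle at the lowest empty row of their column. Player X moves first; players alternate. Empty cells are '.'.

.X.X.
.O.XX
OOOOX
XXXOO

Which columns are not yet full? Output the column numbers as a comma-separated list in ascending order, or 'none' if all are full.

Answer: 0,2,4

Derivation:
col 0: top cell = '.' → open
col 1: top cell = 'X' → FULL
col 2: top cell = '.' → open
col 3: top cell = 'X' → FULL
col 4: top cell = '.' → open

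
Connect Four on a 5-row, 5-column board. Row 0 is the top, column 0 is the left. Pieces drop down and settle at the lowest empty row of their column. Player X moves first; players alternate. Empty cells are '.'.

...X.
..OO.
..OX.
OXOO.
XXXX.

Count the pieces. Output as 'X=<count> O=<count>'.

X=7 O=6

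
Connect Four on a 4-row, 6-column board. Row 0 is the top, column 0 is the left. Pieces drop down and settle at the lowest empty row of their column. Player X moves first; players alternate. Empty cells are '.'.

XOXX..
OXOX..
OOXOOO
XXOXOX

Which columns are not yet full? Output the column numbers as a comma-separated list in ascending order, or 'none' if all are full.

Answer: 4,5

Derivation:
col 0: top cell = 'X' → FULL
col 1: top cell = 'O' → FULL
col 2: top cell = 'X' → FULL
col 3: top cell = 'X' → FULL
col 4: top cell = '.' → open
col 5: top cell = '.' → open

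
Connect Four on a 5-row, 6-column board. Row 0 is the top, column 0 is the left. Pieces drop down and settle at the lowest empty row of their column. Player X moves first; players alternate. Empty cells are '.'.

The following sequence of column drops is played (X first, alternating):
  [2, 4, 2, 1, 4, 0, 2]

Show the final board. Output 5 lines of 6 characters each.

Move 1: X drops in col 2, lands at row 4
Move 2: O drops in col 4, lands at row 4
Move 3: X drops in col 2, lands at row 3
Move 4: O drops in col 1, lands at row 4
Move 5: X drops in col 4, lands at row 3
Move 6: O drops in col 0, lands at row 4
Move 7: X drops in col 2, lands at row 2

Answer: ......
......
..X...
..X.X.
OOX.O.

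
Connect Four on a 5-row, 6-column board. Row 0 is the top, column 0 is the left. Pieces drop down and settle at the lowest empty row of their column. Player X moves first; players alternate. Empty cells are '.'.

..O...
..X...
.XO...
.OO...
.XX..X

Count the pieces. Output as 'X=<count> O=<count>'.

X=5 O=4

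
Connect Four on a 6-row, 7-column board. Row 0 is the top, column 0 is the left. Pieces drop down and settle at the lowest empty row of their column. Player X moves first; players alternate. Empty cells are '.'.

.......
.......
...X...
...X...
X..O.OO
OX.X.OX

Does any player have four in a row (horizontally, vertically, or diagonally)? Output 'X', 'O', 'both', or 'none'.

none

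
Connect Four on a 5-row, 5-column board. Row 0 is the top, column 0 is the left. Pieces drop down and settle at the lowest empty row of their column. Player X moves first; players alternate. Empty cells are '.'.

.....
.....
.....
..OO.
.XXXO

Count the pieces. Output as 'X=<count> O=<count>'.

X=3 O=3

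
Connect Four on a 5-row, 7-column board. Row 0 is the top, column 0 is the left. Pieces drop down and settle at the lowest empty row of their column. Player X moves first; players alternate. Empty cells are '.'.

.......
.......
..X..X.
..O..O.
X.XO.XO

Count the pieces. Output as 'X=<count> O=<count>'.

X=5 O=4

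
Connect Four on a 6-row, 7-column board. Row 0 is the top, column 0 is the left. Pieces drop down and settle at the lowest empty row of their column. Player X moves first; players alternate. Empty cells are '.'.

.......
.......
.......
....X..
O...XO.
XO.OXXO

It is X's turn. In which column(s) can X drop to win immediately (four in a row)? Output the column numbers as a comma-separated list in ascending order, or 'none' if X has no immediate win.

Answer: 4

Derivation:
col 0: drop X → no win
col 1: drop X → no win
col 2: drop X → no win
col 3: drop X → no win
col 4: drop X → WIN!
col 5: drop X → no win
col 6: drop X → no win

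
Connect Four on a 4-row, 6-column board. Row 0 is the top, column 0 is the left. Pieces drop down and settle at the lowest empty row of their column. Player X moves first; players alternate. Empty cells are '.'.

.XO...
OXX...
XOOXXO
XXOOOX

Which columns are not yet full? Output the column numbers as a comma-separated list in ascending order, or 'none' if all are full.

col 0: top cell = '.' → open
col 1: top cell = 'X' → FULL
col 2: top cell = 'O' → FULL
col 3: top cell = '.' → open
col 4: top cell = '.' → open
col 5: top cell = '.' → open

Answer: 0,3,4,5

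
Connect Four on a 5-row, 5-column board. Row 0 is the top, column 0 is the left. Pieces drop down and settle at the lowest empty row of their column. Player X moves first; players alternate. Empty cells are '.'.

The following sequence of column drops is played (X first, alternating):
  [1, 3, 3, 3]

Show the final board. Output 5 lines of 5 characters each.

Answer: .....
.....
...O.
...X.
.X.O.

Derivation:
Move 1: X drops in col 1, lands at row 4
Move 2: O drops in col 3, lands at row 4
Move 3: X drops in col 3, lands at row 3
Move 4: O drops in col 3, lands at row 2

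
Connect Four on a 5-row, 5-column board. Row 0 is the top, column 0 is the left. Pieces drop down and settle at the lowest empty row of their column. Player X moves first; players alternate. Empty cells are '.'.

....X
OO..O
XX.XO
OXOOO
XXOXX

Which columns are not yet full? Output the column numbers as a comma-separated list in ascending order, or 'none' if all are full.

col 0: top cell = '.' → open
col 1: top cell = '.' → open
col 2: top cell = '.' → open
col 3: top cell = '.' → open
col 4: top cell = 'X' → FULL

Answer: 0,1,2,3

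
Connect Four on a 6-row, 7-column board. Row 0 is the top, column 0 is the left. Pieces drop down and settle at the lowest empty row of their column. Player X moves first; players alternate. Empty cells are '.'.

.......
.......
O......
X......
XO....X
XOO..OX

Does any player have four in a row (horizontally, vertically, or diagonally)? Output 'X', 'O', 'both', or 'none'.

none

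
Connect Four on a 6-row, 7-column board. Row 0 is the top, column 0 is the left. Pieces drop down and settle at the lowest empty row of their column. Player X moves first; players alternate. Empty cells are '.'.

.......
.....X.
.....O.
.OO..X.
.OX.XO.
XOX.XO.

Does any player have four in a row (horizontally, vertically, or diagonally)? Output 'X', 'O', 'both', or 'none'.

none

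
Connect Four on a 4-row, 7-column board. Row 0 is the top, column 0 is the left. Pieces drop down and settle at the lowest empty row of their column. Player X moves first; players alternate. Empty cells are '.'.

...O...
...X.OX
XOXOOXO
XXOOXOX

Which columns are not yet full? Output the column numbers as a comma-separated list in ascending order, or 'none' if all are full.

col 0: top cell = '.' → open
col 1: top cell = '.' → open
col 2: top cell = '.' → open
col 3: top cell = 'O' → FULL
col 4: top cell = '.' → open
col 5: top cell = '.' → open
col 6: top cell = '.' → open

Answer: 0,1,2,4,5,6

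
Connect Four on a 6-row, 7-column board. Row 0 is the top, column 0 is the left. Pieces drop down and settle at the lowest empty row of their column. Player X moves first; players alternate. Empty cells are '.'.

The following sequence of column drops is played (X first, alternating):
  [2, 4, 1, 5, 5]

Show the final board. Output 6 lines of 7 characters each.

Answer: .......
.......
.......
.......
.....X.
.XX.OO.

Derivation:
Move 1: X drops in col 2, lands at row 5
Move 2: O drops in col 4, lands at row 5
Move 3: X drops in col 1, lands at row 5
Move 4: O drops in col 5, lands at row 5
Move 5: X drops in col 5, lands at row 4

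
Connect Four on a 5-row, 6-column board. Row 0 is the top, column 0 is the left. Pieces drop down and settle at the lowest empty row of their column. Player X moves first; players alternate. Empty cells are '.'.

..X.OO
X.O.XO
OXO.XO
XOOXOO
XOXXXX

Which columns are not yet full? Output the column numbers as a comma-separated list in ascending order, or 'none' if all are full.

Answer: 0,1,3

Derivation:
col 0: top cell = '.' → open
col 1: top cell = '.' → open
col 2: top cell = 'X' → FULL
col 3: top cell = '.' → open
col 4: top cell = 'O' → FULL
col 5: top cell = 'O' → FULL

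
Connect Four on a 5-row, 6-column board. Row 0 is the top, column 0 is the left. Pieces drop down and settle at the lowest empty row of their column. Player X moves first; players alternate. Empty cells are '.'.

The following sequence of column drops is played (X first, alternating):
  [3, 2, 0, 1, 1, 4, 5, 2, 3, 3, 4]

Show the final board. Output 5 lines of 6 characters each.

Move 1: X drops in col 3, lands at row 4
Move 2: O drops in col 2, lands at row 4
Move 3: X drops in col 0, lands at row 4
Move 4: O drops in col 1, lands at row 4
Move 5: X drops in col 1, lands at row 3
Move 6: O drops in col 4, lands at row 4
Move 7: X drops in col 5, lands at row 4
Move 8: O drops in col 2, lands at row 3
Move 9: X drops in col 3, lands at row 3
Move 10: O drops in col 3, lands at row 2
Move 11: X drops in col 4, lands at row 3

Answer: ......
......
...O..
.XOXX.
XOOXOX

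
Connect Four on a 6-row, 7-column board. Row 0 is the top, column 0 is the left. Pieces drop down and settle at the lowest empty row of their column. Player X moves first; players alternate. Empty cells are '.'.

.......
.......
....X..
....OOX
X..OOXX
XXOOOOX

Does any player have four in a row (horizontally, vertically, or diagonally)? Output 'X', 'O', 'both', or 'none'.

O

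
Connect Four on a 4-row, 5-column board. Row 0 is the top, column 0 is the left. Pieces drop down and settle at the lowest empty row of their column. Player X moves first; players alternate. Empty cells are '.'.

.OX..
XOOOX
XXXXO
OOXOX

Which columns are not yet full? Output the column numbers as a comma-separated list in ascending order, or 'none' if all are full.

col 0: top cell = '.' → open
col 1: top cell = 'O' → FULL
col 2: top cell = 'X' → FULL
col 3: top cell = '.' → open
col 4: top cell = '.' → open

Answer: 0,3,4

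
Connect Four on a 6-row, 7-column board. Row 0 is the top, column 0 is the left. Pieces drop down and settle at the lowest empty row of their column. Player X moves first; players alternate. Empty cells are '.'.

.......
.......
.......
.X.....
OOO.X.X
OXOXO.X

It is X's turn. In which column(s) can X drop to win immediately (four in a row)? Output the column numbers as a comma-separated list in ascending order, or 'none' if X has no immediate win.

col 0: drop X → no win
col 1: drop X → no win
col 2: drop X → no win
col 3: drop X → no win
col 4: drop X → no win
col 5: drop X → no win
col 6: drop X → no win

Answer: none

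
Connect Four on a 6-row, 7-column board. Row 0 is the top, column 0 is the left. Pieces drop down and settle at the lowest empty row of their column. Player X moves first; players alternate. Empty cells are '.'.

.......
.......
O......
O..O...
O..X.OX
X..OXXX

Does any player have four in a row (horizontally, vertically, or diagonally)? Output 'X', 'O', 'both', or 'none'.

none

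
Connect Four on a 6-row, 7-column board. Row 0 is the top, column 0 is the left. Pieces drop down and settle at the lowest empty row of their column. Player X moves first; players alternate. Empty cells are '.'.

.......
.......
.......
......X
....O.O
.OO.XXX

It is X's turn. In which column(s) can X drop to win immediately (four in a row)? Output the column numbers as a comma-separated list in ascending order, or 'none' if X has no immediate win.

Answer: 3

Derivation:
col 0: drop X → no win
col 1: drop X → no win
col 2: drop X → no win
col 3: drop X → WIN!
col 4: drop X → no win
col 5: drop X → no win
col 6: drop X → no win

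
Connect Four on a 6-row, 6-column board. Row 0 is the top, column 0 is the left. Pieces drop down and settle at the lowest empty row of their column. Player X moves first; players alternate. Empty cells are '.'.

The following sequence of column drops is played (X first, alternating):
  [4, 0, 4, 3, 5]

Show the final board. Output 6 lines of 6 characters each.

Move 1: X drops in col 4, lands at row 5
Move 2: O drops in col 0, lands at row 5
Move 3: X drops in col 4, lands at row 4
Move 4: O drops in col 3, lands at row 5
Move 5: X drops in col 5, lands at row 5

Answer: ......
......
......
......
....X.
O..OXX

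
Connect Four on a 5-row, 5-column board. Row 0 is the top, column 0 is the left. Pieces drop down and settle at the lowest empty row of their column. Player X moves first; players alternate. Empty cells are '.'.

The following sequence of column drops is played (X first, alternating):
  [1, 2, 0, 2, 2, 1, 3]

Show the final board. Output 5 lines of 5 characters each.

Answer: .....
.....
..X..
.OO..
XXOX.

Derivation:
Move 1: X drops in col 1, lands at row 4
Move 2: O drops in col 2, lands at row 4
Move 3: X drops in col 0, lands at row 4
Move 4: O drops in col 2, lands at row 3
Move 5: X drops in col 2, lands at row 2
Move 6: O drops in col 1, lands at row 3
Move 7: X drops in col 3, lands at row 4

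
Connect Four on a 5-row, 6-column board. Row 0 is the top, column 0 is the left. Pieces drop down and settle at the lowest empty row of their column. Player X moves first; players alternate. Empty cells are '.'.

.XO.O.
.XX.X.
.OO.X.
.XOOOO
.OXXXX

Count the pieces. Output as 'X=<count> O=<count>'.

X=10 O=9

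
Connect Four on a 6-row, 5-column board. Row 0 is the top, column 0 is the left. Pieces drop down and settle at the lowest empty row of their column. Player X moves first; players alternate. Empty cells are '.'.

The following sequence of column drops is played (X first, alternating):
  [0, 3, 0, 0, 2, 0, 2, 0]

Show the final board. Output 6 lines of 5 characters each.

Move 1: X drops in col 0, lands at row 5
Move 2: O drops in col 3, lands at row 5
Move 3: X drops in col 0, lands at row 4
Move 4: O drops in col 0, lands at row 3
Move 5: X drops in col 2, lands at row 5
Move 6: O drops in col 0, lands at row 2
Move 7: X drops in col 2, lands at row 4
Move 8: O drops in col 0, lands at row 1

Answer: .....
O....
O....
O....
X.X..
X.XO.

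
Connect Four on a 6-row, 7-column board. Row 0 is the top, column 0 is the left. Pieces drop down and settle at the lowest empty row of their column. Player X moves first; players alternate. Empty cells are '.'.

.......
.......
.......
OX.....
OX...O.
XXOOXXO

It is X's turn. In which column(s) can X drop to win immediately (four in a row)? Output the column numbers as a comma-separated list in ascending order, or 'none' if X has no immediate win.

Answer: 1

Derivation:
col 0: drop X → no win
col 1: drop X → WIN!
col 2: drop X → no win
col 3: drop X → no win
col 4: drop X → no win
col 5: drop X → no win
col 6: drop X → no win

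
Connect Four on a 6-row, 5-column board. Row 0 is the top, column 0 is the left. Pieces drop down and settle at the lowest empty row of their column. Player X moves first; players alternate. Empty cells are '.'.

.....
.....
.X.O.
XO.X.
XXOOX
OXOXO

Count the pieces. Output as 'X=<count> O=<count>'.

X=8 O=7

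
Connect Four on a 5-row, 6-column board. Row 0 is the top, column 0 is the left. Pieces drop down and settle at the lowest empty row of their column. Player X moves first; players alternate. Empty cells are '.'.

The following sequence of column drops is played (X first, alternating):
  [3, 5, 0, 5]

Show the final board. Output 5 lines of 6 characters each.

Move 1: X drops in col 3, lands at row 4
Move 2: O drops in col 5, lands at row 4
Move 3: X drops in col 0, lands at row 4
Move 4: O drops in col 5, lands at row 3

Answer: ......
......
......
.....O
X..X.O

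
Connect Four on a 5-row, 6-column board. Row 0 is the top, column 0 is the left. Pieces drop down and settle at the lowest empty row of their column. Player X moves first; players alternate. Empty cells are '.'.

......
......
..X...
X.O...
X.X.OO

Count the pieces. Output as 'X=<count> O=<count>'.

X=4 O=3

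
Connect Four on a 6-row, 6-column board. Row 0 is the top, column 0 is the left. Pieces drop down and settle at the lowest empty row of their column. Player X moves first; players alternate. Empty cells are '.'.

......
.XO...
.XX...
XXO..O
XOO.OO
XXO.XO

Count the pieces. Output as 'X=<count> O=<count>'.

X=9 O=9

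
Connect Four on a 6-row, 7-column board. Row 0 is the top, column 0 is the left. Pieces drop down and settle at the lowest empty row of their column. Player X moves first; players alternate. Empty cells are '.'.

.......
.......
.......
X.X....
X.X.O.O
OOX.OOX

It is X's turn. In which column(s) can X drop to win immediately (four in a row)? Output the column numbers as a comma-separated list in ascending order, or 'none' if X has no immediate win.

Answer: 2

Derivation:
col 0: drop X → no win
col 1: drop X → no win
col 2: drop X → WIN!
col 3: drop X → no win
col 4: drop X → no win
col 5: drop X → no win
col 6: drop X → no win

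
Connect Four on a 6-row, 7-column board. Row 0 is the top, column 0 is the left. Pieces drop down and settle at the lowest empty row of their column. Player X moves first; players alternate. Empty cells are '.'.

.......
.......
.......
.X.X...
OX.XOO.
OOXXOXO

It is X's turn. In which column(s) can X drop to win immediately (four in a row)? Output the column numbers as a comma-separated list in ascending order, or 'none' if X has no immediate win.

Answer: 3

Derivation:
col 0: drop X → no win
col 1: drop X → no win
col 2: drop X → no win
col 3: drop X → WIN!
col 4: drop X → no win
col 5: drop X → no win
col 6: drop X → no win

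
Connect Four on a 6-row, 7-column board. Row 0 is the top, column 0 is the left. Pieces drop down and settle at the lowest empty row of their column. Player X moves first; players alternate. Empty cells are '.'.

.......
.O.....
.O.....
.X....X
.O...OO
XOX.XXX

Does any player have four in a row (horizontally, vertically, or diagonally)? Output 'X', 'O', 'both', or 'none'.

none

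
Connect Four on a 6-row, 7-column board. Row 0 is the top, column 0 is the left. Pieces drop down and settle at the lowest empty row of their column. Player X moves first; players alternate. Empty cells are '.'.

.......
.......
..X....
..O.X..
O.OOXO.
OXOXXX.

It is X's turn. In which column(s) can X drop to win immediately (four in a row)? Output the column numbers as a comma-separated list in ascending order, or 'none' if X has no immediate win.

col 0: drop X → no win
col 1: drop X → no win
col 2: drop X → no win
col 3: drop X → WIN!
col 4: drop X → WIN!
col 5: drop X → no win
col 6: drop X → WIN!

Answer: 3,4,6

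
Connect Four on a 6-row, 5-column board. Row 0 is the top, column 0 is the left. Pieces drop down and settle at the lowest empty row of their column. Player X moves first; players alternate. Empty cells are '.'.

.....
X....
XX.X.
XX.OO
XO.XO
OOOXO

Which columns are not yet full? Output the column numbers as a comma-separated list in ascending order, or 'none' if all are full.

col 0: top cell = '.' → open
col 1: top cell = '.' → open
col 2: top cell = '.' → open
col 3: top cell = '.' → open
col 4: top cell = '.' → open

Answer: 0,1,2,3,4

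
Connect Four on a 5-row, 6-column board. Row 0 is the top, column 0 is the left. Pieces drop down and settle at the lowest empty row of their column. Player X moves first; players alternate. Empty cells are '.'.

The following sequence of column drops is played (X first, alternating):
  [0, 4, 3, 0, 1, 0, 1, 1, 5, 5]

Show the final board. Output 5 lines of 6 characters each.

Move 1: X drops in col 0, lands at row 4
Move 2: O drops in col 4, lands at row 4
Move 3: X drops in col 3, lands at row 4
Move 4: O drops in col 0, lands at row 3
Move 5: X drops in col 1, lands at row 4
Move 6: O drops in col 0, lands at row 2
Move 7: X drops in col 1, lands at row 3
Move 8: O drops in col 1, lands at row 2
Move 9: X drops in col 5, lands at row 4
Move 10: O drops in col 5, lands at row 3

Answer: ......
......
OO....
OX...O
XX.XOX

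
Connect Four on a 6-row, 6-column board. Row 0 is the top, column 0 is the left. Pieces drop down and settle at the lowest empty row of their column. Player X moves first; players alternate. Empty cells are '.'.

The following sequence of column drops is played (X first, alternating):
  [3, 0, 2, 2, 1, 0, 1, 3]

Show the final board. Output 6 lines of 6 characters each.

Move 1: X drops in col 3, lands at row 5
Move 2: O drops in col 0, lands at row 5
Move 3: X drops in col 2, lands at row 5
Move 4: O drops in col 2, lands at row 4
Move 5: X drops in col 1, lands at row 5
Move 6: O drops in col 0, lands at row 4
Move 7: X drops in col 1, lands at row 4
Move 8: O drops in col 3, lands at row 4

Answer: ......
......
......
......
OXOO..
OXXX..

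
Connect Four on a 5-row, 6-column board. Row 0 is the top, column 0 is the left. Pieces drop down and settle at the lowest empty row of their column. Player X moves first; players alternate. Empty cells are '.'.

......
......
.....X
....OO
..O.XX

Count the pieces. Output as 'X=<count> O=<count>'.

X=3 O=3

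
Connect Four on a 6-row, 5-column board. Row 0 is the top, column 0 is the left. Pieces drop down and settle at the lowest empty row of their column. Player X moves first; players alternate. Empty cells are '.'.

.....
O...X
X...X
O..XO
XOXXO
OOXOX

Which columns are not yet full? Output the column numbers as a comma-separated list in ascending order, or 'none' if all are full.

col 0: top cell = '.' → open
col 1: top cell = '.' → open
col 2: top cell = '.' → open
col 3: top cell = '.' → open
col 4: top cell = '.' → open

Answer: 0,1,2,3,4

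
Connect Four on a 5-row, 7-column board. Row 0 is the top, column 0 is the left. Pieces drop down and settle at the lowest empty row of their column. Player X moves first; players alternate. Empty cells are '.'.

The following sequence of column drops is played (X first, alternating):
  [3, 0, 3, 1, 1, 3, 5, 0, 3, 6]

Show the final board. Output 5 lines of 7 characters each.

Answer: .......
...X...
...O...
OX.X...
OO.X.XO

Derivation:
Move 1: X drops in col 3, lands at row 4
Move 2: O drops in col 0, lands at row 4
Move 3: X drops in col 3, lands at row 3
Move 4: O drops in col 1, lands at row 4
Move 5: X drops in col 1, lands at row 3
Move 6: O drops in col 3, lands at row 2
Move 7: X drops in col 5, lands at row 4
Move 8: O drops in col 0, lands at row 3
Move 9: X drops in col 3, lands at row 1
Move 10: O drops in col 6, lands at row 4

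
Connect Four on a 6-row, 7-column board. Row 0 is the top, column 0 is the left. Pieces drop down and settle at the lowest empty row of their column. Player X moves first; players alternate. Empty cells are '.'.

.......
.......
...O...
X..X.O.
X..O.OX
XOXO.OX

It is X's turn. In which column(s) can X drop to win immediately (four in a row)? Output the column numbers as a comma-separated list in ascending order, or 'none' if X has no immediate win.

col 0: drop X → WIN!
col 1: drop X → no win
col 2: drop X → no win
col 3: drop X → no win
col 4: drop X → no win
col 5: drop X → no win
col 6: drop X → no win

Answer: 0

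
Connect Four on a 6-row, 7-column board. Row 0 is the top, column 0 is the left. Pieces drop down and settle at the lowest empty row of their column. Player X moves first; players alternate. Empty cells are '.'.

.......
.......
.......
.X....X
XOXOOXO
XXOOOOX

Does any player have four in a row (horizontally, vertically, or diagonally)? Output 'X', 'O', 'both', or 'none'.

O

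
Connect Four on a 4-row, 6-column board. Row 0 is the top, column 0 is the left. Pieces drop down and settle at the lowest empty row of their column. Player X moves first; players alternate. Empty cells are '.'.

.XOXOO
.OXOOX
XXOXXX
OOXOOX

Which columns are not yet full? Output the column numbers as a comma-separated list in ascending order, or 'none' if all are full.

Answer: 0

Derivation:
col 0: top cell = '.' → open
col 1: top cell = 'X' → FULL
col 2: top cell = 'O' → FULL
col 3: top cell = 'X' → FULL
col 4: top cell = 'O' → FULL
col 5: top cell = 'O' → FULL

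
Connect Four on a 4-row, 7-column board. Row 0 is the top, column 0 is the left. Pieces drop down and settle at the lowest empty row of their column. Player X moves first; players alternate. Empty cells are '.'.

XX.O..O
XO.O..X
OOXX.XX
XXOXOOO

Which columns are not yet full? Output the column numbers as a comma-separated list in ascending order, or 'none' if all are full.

Answer: 2,4,5

Derivation:
col 0: top cell = 'X' → FULL
col 1: top cell = 'X' → FULL
col 2: top cell = '.' → open
col 3: top cell = 'O' → FULL
col 4: top cell = '.' → open
col 5: top cell = '.' → open
col 6: top cell = 'O' → FULL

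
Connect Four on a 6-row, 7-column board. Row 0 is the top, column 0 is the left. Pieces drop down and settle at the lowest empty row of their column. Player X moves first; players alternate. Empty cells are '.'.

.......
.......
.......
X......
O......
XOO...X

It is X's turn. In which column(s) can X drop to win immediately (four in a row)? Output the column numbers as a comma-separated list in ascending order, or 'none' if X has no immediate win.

col 0: drop X → no win
col 1: drop X → no win
col 2: drop X → no win
col 3: drop X → no win
col 4: drop X → no win
col 5: drop X → no win
col 6: drop X → no win

Answer: none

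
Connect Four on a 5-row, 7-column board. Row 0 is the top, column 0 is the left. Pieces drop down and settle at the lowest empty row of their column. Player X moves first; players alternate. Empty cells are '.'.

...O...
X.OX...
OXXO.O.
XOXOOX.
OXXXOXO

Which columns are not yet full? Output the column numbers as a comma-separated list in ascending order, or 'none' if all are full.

Answer: 0,1,2,4,5,6

Derivation:
col 0: top cell = '.' → open
col 1: top cell = '.' → open
col 2: top cell = '.' → open
col 3: top cell = 'O' → FULL
col 4: top cell = '.' → open
col 5: top cell = '.' → open
col 6: top cell = '.' → open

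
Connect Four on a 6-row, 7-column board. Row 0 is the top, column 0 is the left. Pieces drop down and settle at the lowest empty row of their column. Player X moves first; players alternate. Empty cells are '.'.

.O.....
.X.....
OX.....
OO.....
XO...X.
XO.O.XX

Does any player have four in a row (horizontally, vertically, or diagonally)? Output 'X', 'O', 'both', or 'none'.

none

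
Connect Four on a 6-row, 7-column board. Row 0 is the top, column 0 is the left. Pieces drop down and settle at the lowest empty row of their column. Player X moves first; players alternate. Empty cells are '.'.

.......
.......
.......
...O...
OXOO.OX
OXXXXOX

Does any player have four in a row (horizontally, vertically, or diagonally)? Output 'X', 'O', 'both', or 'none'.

X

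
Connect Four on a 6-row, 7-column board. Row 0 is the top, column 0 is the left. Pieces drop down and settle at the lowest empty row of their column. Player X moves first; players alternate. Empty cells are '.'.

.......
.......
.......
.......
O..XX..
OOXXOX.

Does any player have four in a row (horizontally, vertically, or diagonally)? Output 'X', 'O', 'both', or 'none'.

none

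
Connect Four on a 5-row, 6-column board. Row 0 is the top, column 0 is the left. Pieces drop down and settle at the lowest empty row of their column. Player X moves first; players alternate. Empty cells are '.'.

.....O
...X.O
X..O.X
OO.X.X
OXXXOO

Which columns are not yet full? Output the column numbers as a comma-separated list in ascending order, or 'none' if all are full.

col 0: top cell = '.' → open
col 1: top cell = '.' → open
col 2: top cell = '.' → open
col 3: top cell = '.' → open
col 4: top cell = '.' → open
col 5: top cell = 'O' → FULL

Answer: 0,1,2,3,4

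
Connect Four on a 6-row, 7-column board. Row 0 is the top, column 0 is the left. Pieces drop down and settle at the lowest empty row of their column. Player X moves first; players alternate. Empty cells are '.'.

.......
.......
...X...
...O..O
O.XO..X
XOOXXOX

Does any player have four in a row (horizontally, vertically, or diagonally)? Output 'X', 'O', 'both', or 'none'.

none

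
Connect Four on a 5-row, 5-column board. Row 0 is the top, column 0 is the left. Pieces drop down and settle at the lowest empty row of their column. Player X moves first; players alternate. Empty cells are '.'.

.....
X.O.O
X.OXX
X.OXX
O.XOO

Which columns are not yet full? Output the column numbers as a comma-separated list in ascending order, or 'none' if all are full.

Answer: 0,1,2,3,4

Derivation:
col 0: top cell = '.' → open
col 1: top cell = '.' → open
col 2: top cell = '.' → open
col 3: top cell = '.' → open
col 4: top cell = '.' → open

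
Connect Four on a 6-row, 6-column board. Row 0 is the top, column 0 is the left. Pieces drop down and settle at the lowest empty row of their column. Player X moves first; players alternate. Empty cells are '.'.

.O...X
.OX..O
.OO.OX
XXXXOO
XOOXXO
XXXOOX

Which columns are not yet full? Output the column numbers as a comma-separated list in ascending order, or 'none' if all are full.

col 0: top cell = '.' → open
col 1: top cell = 'O' → FULL
col 2: top cell = '.' → open
col 3: top cell = '.' → open
col 4: top cell = '.' → open
col 5: top cell = 'X' → FULL

Answer: 0,2,3,4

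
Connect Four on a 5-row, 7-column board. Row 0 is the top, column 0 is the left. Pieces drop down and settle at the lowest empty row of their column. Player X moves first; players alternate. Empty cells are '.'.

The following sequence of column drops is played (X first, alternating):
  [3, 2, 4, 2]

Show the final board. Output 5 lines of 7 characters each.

Move 1: X drops in col 3, lands at row 4
Move 2: O drops in col 2, lands at row 4
Move 3: X drops in col 4, lands at row 4
Move 4: O drops in col 2, lands at row 3

Answer: .......
.......
.......
..O....
..OXX..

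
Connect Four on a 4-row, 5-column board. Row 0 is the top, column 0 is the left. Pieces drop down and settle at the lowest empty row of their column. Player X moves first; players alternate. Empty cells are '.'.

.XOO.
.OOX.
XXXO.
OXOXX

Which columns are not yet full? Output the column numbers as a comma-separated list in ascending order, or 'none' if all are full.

Answer: 0,4

Derivation:
col 0: top cell = '.' → open
col 1: top cell = 'X' → FULL
col 2: top cell = 'O' → FULL
col 3: top cell = 'O' → FULL
col 4: top cell = '.' → open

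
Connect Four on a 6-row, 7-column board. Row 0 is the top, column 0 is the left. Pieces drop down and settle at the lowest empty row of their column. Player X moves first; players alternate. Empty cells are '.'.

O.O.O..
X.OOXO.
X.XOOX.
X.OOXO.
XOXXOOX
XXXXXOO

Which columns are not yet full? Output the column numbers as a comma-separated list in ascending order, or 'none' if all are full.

col 0: top cell = 'O' → FULL
col 1: top cell = '.' → open
col 2: top cell = 'O' → FULL
col 3: top cell = '.' → open
col 4: top cell = 'O' → FULL
col 5: top cell = '.' → open
col 6: top cell = '.' → open

Answer: 1,3,5,6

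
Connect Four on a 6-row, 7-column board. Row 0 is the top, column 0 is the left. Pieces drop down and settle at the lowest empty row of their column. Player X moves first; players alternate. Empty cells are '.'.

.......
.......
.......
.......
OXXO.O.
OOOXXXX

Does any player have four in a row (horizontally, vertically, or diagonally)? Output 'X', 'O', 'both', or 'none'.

X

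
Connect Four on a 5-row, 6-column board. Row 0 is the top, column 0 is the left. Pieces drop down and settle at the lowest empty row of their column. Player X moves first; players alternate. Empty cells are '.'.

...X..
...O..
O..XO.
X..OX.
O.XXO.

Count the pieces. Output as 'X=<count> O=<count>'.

X=6 O=6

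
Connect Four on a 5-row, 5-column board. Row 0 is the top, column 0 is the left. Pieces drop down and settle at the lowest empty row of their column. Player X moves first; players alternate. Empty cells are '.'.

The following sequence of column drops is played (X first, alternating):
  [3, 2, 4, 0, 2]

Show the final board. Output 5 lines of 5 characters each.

Move 1: X drops in col 3, lands at row 4
Move 2: O drops in col 2, lands at row 4
Move 3: X drops in col 4, lands at row 4
Move 4: O drops in col 0, lands at row 4
Move 5: X drops in col 2, lands at row 3

Answer: .....
.....
.....
..X..
O.OXX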